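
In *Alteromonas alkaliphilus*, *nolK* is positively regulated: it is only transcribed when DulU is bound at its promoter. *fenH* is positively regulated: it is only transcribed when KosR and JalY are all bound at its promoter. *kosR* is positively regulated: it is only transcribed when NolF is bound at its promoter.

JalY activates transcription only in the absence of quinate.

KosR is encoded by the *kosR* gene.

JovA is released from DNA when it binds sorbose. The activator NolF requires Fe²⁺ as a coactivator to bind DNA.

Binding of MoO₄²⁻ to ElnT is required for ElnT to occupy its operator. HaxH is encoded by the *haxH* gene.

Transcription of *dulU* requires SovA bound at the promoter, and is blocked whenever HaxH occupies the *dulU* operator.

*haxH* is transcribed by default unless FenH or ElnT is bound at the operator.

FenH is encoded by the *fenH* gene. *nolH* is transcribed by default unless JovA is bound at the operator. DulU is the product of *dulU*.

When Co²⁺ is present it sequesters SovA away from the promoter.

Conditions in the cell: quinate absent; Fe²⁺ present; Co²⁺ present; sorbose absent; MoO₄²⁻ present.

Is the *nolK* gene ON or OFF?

Fe²⁺ is present, so NolF is active.
No repressor is bound and NolF is active, so *kosR* is transcribed.
So KosR is produced and active.
Quinate is absent, so JalY is active.
No repressor is bound and KosR and JalY are active, so *fenH* is transcribed.
So FenH is produced and active.
MoO₄²⁻ is present, so ElnT is active.
With repressor FenH bound, *haxH* is not transcribed.
So HaxH is not produced.
Co²⁺ is present, so SovA is inactive.
Required activator SovA is absent, so *dulU* is not transcribed.
So DulU is not produced.
Required activator DulU is absent, so *nolK* is not transcribed.

OFF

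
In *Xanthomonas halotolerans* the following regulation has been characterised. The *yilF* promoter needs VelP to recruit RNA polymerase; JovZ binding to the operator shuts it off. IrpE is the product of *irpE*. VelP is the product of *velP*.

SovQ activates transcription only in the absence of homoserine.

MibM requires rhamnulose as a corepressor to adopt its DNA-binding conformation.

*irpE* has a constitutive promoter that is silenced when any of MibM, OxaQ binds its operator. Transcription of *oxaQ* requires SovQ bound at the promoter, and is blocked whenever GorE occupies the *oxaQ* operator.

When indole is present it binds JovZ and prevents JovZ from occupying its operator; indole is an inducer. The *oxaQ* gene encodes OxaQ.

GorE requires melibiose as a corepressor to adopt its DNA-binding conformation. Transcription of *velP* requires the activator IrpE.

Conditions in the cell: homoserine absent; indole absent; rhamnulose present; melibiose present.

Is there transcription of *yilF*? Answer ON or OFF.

Indole is absent, so JovZ is active.
Rhamnulose is present, so MibM is active.
Homoserine is absent, so SovQ is active.
Melibiose is present, so GorE is active.
With repressor GorE bound, *oxaQ* is not transcribed.
So OxaQ is not produced.
With repressor MibM bound, *irpE* is not transcribed.
So IrpE is not produced.
Required activator IrpE is absent, so *velP* is not transcribed.
So VelP is not produced.
With repressor JovZ bound, *yilF* is not transcribed.

OFF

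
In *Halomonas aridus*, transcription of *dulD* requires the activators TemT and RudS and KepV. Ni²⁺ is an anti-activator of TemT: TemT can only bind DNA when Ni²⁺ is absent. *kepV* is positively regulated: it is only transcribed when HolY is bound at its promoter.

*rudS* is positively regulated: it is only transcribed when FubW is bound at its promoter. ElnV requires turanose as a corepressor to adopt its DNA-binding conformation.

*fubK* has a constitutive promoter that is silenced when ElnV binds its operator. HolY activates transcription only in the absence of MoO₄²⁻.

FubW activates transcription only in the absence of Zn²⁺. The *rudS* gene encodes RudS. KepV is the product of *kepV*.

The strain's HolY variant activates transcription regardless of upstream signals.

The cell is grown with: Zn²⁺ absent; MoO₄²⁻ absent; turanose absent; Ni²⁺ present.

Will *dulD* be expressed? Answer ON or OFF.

Ni²⁺ is present, so TemT is inactive.
Zn²⁺ is absent, so FubW is active.
No repressor is bound and FubW is active, so *rudS* is transcribed.
So RudS is produced and active.
HolY is constitutively active in this strain.
No repressor is bound and HolY is active, so *kepV* is transcribed.
So KepV is produced and active.
Required activator TemT is absent, so *dulD* is not transcribed.

OFF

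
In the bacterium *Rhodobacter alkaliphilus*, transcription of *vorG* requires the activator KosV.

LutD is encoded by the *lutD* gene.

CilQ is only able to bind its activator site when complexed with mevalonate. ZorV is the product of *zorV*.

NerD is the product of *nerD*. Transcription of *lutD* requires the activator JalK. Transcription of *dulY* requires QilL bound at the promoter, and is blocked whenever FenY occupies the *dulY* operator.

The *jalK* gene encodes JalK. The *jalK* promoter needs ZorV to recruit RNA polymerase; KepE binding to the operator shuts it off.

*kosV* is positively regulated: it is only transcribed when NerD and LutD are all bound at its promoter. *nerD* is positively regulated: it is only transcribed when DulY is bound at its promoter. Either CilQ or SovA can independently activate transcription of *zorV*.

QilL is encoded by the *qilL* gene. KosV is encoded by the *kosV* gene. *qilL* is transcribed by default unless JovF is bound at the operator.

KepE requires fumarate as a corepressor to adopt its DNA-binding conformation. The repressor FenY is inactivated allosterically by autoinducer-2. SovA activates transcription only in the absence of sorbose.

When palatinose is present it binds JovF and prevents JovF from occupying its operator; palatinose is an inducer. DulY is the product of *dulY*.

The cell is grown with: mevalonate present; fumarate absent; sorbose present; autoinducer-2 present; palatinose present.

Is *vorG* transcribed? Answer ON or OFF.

ON

Palatinose is present, so JovF is inactive.
With no repressor bound, *qilL* is transcribed.
So QilL is produced and active.
Autoinducer-2 is present, so FenY is inactive.
No repressor is bound and QilL is active, so *dulY* is transcribed.
So DulY is produced and active.
No repressor is bound and DulY is active, so *nerD* is transcribed.
So NerD is produced and active.
Mevalonate is present, so CilQ is active.
Sorbose is present, so SovA is inactive.
Activator CilQ is present, so *zorV* is transcribed.
So ZorV is produced and active.
Fumarate is absent, so KepE is inactive.
No repressor is bound and ZorV is active, so *jalK* is transcribed.
So JalK is produced and active.
No repressor is bound and JalK is active, so *lutD* is transcribed.
So LutD is produced and active.
No repressor is bound and NerD and LutD are active, so *kosV* is transcribed.
So KosV is produced and active.
No repressor is bound and KosV is active, so *vorG* is transcribed.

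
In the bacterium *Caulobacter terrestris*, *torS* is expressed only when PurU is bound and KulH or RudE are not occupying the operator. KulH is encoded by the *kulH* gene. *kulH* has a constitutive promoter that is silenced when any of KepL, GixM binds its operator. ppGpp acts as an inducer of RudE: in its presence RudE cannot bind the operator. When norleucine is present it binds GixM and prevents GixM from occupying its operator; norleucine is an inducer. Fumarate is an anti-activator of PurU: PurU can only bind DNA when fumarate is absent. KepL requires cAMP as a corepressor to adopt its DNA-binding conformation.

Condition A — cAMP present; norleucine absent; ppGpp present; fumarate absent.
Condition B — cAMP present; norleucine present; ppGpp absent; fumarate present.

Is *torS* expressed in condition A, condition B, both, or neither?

A only

Condition A:
cAMP is present, so KepL is active.
Norleucine is absent, so GixM is active.
With repressor KepL bound, *kulH* is not transcribed.
So KulH is not produced.
ppGpp is present, so RudE is inactive.
Fumarate is absent, so PurU is active.
No repressor is bound and PurU is active, so *torS* is transcribed.
→ *torS* is ON in A.
Condition B:
cAMP is present, so KepL is active.
Norleucine is present, so GixM is inactive.
With repressor KepL bound, *kulH* is not transcribed.
So KulH is not produced.
ppGpp is absent, so RudE is active.
Fumarate is present, so PurU is inactive.
With repressor RudE bound, *torS* is not transcribed.
→ *torS* is OFF in B.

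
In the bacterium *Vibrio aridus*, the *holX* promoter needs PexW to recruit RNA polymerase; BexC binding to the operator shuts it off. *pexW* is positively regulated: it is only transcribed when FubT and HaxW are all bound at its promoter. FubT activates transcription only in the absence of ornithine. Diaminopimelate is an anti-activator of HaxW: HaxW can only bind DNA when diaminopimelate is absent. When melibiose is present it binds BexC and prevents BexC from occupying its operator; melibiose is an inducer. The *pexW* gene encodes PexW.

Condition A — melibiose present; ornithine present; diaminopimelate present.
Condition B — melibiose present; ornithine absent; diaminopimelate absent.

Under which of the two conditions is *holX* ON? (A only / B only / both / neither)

Condition A:
Melibiose is present, so BexC is inactive.
Ornithine is present, so FubT is inactive.
Diaminopimelate is present, so HaxW is inactive.
Required activator FubT is absent, so *pexW* is not transcribed.
So PexW is not produced.
Required activator PexW is absent, so *holX* is not transcribed.
→ *holX* is OFF in A.
Condition B:
Melibiose is present, so BexC is inactive.
Ornithine is absent, so FubT is active.
Diaminopimelate is absent, so HaxW is active.
No repressor is bound and FubT and HaxW are active, so *pexW* is transcribed.
So PexW is produced and active.
No repressor is bound and PexW is active, so *holX* is transcribed.
→ *holX* is ON in B.

B only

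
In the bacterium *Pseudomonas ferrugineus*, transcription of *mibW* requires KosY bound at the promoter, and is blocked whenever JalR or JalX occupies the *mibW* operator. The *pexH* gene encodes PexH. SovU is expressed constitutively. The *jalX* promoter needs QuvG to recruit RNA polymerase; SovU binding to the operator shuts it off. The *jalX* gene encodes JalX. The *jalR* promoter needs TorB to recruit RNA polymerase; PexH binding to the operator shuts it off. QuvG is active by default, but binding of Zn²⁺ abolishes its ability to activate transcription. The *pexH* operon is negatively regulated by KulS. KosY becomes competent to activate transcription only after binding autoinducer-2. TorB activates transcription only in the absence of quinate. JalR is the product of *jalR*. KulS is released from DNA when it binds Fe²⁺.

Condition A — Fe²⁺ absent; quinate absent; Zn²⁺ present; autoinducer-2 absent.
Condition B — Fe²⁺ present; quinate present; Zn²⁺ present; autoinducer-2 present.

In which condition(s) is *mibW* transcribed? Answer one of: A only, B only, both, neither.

B only

Condition A:
Fe²⁺ is absent, so KulS is active.
With repressor KulS bound, *pexH* is not transcribed.
So PexH is not produced.
Quinate is absent, so TorB is active.
No repressor is bound and TorB is active, so *jalR* is transcribed.
So JalR is produced and active.
SovU is produced constitutively and is active.
Zn²⁺ is present, so QuvG is inactive.
With repressor SovU bound, *jalX* is not transcribed.
So JalX is not produced.
Autoinducer-2 is absent, so KosY is inactive.
With repressor JalR bound, *mibW* is not transcribed.
→ *mibW* is OFF in A.
Condition B:
Fe²⁺ is present, so KulS is inactive.
With no repressor bound, *pexH* is transcribed.
So PexH is produced and active.
Quinate is present, so TorB is inactive.
With repressor PexH bound, *jalR* is not transcribed.
So JalR is not produced.
SovU is produced constitutively and is active.
Zn²⁺ is present, so QuvG is inactive.
With repressor SovU bound, *jalX* is not transcribed.
So JalX is not produced.
Autoinducer-2 is present, so KosY is active.
No repressor is bound and KosY is active, so *mibW* is transcribed.
→ *mibW* is ON in B.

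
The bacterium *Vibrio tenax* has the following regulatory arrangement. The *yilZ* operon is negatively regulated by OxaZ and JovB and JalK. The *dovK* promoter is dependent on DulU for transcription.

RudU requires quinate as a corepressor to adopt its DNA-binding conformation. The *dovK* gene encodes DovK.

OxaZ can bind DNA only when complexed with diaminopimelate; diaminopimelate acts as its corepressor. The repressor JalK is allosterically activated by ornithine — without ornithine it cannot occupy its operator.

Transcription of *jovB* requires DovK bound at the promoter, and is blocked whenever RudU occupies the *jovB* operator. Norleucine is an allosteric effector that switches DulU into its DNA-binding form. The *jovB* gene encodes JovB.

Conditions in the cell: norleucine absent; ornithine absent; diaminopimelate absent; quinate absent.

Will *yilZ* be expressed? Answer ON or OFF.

ON

Diaminopimelate is absent, so OxaZ is inactive.
Norleucine is absent, so DulU is inactive.
Required activator DulU is absent, so *dovK* is not transcribed.
So DovK is not produced.
Quinate is absent, so RudU is inactive.
Required activator DovK is absent, so *jovB* is not transcribed.
So JovB is not produced.
Ornithine is absent, so JalK is inactive.
With no repressor bound, *yilZ* is transcribed.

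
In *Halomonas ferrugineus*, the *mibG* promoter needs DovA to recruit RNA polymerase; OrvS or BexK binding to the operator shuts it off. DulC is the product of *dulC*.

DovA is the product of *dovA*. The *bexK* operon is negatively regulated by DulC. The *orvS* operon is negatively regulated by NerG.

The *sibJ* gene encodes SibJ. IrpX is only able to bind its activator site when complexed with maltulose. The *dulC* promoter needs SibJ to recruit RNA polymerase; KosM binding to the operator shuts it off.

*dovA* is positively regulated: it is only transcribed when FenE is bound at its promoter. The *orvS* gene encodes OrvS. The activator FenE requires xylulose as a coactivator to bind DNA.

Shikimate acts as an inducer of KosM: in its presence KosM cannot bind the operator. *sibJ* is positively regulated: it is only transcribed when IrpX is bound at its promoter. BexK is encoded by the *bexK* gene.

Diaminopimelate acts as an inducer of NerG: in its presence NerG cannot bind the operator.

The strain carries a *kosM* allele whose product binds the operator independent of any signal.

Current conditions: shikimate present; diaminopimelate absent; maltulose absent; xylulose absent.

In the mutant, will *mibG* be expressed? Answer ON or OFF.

Diaminopimelate is absent, so NerG is active.
With repressor NerG bound, *orvS* is not transcribed.
So OrvS is not produced.
Xylulose is absent, so FenE is inactive.
Required activator FenE is absent, so *dovA* is not transcribed.
So DovA is not produced.
KosM is constitutively active in this strain.
Maltulose is absent, so IrpX is inactive.
Required activator IrpX is absent, so *sibJ* is not transcribed.
So SibJ is not produced.
With repressor KosM bound, *dulC* is not transcribed.
So DulC is not produced.
With no repressor bound, *bexK* is transcribed.
So BexK is produced and active.
With repressor BexK bound, *mibG* is not transcribed.

OFF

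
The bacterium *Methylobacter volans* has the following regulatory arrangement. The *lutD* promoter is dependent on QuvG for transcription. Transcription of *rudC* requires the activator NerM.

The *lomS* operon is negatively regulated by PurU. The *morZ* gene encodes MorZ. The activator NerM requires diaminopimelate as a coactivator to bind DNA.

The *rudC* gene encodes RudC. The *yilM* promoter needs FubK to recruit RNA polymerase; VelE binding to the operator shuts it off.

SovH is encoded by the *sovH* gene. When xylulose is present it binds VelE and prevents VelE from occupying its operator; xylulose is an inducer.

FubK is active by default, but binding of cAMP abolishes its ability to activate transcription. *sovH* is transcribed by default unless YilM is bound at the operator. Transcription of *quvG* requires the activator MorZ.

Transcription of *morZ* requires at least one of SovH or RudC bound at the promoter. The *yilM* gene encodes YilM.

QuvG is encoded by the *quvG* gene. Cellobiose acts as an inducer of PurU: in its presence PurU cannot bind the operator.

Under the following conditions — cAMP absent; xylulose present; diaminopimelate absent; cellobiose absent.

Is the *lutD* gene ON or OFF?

cAMP is absent, so FubK is active.
Xylulose is present, so VelE is inactive.
No repressor is bound and FubK is active, so *yilM* is transcribed.
So YilM is produced and active.
With repressor YilM bound, *sovH* is not transcribed.
So SovH is not produced.
Diaminopimelate is absent, so NerM is inactive.
Required activator NerM is absent, so *rudC* is not transcribed.
So RudC is not produced.
No activator is available at the *morZ* promoter, so *morZ* is not transcribed.
So MorZ is not produced.
Required activator MorZ is absent, so *quvG* is not transcribed.
So QuvG is not produced.
Required activator QuvG is absent, so *lutD* is not transcribed.

OFF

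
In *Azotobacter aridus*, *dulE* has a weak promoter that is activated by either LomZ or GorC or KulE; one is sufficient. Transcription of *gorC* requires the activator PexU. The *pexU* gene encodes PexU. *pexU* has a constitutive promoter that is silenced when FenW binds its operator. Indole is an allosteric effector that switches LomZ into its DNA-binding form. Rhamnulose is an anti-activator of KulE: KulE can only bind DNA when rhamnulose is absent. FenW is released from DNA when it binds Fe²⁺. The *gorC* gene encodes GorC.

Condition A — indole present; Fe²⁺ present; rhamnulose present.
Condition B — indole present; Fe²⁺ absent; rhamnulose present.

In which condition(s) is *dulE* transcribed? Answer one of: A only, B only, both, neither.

Condition A:
Indole is present, so LomZ is active.
Fe²⁺ is present, so FenW is inactive.
With no repressor bound, *pexU* is transcribed.
So PexU is produced and active.
No repressor is bound and PexU is active, so *gorC* is transcribed.
So GorC is produced and active.
Rhamnulose is present, so KulE is inactive.
Activator LomZ is present, so *dulE* is transcribed.
→ *dulE* is ON in A.
Condition B:
Indole is present, so LomZ is active.
Fe²⁺ is absent, so FenW is active.
With repressor FenW bound, *pexU* is not transcribed.
So PexU is not produced.
Required activator PexU is absent, so *gorC* is not transcribed.
So GorC is not produced.
Rhamnulose is present, so KulE is inactive.
Activator LomZ is present, so *dulE* is transcribed.
→ *dulE* is ON in B.

both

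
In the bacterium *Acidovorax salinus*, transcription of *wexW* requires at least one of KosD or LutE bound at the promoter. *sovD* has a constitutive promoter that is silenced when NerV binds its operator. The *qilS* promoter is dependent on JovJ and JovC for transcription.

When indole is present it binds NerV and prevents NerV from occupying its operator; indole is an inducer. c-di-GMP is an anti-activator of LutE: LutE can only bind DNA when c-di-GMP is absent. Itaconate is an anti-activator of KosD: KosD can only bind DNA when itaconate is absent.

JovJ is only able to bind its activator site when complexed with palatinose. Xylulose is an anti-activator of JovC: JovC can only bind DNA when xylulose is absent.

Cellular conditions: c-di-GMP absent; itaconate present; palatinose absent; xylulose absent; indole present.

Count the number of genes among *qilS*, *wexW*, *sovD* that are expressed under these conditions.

2

Palatinose is absent, so JovJ is inactive.
Xylulose is absent, so JovC is active.
Required activator JovJ is absent, so *qilS* is not transcribed.
→ *qilS* is OFF.
Itaconate is present, so KosD is inactive.
c-di-GMP is absent, so LutE is active.
Activator LutE is present, so *wexW* is transcribed.
→ *wexW* is ON.
Indole is present, so NerV is inactive.
With no repressor bound, *sovD* is transcribed.
→ *sovD* is ON.
2 of the 3 genes are transcribed.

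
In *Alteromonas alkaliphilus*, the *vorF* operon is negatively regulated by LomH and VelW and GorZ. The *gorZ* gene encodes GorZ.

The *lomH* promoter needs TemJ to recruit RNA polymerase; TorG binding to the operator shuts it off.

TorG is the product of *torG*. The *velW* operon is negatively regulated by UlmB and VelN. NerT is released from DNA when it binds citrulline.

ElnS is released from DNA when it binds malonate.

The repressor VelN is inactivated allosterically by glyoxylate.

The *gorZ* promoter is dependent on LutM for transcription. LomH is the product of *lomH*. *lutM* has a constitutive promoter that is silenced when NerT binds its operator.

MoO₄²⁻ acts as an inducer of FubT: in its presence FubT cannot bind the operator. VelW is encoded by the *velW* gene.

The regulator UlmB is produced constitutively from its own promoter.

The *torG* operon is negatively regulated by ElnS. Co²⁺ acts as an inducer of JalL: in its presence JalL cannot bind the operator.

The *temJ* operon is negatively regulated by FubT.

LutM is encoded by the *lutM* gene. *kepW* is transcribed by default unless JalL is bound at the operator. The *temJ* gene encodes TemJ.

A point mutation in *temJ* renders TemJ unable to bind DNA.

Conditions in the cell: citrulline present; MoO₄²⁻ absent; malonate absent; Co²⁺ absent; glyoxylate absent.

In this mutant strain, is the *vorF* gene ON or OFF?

OFF

TemJ is non-functional in this strain, so it has no effect.
Malonate is absent, so ElnS is active.
With repressor ElnS bound, *torG* is not transcribed.
So TorG is not produced.
Required activator TemJ is absent, so *lomH* is not transcribed.
So LomH is not produced.
UlmB is produced constitutively and is active.
Glyoxylate is absent, so VelN is active.
With repressor UlmB bound, *velW* is not transcribed.
So VelW is not produced.
Citrulline is present, so NerT is inactive.
With no repressor bound, *lutM* is transcribed.
So LutM is produced and active.
No repressor is bound and LutM is active, so *gorZ* is transcribed.
So GorZ is produced and active.
With repressor GorZ bound, *vorF* is not transcribed.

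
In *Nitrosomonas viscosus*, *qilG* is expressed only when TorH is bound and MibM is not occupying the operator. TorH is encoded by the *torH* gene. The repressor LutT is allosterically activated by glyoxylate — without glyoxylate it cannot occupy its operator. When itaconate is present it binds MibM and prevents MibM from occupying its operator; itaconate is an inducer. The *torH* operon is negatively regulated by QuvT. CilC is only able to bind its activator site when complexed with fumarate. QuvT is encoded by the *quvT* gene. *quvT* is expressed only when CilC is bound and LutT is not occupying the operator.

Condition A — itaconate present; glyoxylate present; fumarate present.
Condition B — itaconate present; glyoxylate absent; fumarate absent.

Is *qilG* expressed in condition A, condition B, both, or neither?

Condition A:
Itaconate is present, so MibM is inactive.
Glyoxylate is present, so LutT is active.
Fumarate is present, so CilC is active.
With repressor LutT bound, *quvT* is not transcribed.
So QuvT is not produced.
With no repressor bound, *torH* is transcribed.
So TorH is produced and active.
No repressor is bound and TorH is active, so *qilG* is transcribed.
→ *qilG* is ON in A.
Condition B:
Itaconate is present, so MibM is inactive.
Glyoxylate is absent, so LutT is inactive.
Fumarate is absent, so CilC is inactive.
Required activator CilC is absent, so *quvT* is not transcribed.
So QuvT is not produced.
With no repressor bound, *torH* is transcribed.
So TorH is produced and active.
No repressor is bound and TorH is active, so *qilG* is transcribed.
→ *qilG* is ON in B.

both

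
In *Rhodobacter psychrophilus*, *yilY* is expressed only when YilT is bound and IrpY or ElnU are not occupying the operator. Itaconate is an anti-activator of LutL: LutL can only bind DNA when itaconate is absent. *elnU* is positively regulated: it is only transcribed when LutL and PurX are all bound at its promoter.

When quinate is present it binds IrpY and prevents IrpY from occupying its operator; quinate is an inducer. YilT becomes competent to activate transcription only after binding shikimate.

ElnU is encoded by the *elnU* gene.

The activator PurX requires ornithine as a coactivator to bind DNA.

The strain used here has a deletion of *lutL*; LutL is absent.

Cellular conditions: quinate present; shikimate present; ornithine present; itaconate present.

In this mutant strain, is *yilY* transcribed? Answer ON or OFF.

ON

Shikimate is present, so YilT is active.
Quinate is present, so IrpY is inactive.
LutL is non-functional in this strain, so it has no effect.
Ornithine is present, so PurX is active.
Required activator LutL is absent, so *elnU* is not transcribed.
So ElnU is not produced.
No repressor is bound and YilT is active, so *yilY* is transcribed.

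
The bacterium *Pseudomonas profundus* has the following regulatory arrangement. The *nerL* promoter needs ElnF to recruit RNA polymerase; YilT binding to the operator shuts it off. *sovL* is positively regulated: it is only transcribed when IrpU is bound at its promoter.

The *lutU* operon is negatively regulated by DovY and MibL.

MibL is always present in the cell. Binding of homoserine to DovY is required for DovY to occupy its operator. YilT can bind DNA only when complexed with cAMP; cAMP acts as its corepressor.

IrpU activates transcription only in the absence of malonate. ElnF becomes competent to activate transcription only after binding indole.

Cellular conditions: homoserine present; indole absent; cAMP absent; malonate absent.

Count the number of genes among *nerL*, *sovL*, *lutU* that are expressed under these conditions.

Indole is absent, so ElnF is inactive.
cAMP is absent, so YilT is inactive.
Required activator ElnF is absent, so *nerL* is not transcribed.
→ *nerL* is OFF.
Malonate is absent, so IrpU is active.
No repressor is bound and IrpU is active, so *sovL* is transcribed.
→ *sovL* is ON.
Homoserine is present, so DovY is active.
MibL is produced constitutively and is active.
With repressor DovY bound, *lutU* is not transcribed.
→ *lutU* is OFF.
1 of the 3 genes is transcribed.

1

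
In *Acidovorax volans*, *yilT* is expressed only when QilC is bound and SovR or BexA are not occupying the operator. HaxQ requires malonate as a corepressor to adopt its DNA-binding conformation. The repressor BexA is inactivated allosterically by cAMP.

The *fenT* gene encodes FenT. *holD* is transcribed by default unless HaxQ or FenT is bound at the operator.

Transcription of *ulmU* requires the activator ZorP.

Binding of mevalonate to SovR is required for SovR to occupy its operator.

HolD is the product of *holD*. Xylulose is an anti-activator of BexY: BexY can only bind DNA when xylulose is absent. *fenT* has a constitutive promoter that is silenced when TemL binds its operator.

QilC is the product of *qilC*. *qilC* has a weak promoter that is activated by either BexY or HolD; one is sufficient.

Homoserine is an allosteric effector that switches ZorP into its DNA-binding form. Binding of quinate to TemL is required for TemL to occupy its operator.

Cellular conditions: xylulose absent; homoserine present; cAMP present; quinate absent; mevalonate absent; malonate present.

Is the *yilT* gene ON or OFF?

Mevalonate is absent, so SovR is inactive.
Xylulose is absent, so BexY is active.
Malonate is present, so HaxQ is active.
Quinate is absent, so TemL is inactive.
With no repressor bound, *fenT* is transcribed.
So FenT is produced and active.
With repressor HaxQ bound, *holD* is not transcribed.
So HolD is not produced.
Activator BexY is present, so *qilC* is transcribed.
So QilC is produced and active.
cAMP is present, so BexA is inactive.
No repressor is bound and QilC is active, so *yilT* is transcribed.

ON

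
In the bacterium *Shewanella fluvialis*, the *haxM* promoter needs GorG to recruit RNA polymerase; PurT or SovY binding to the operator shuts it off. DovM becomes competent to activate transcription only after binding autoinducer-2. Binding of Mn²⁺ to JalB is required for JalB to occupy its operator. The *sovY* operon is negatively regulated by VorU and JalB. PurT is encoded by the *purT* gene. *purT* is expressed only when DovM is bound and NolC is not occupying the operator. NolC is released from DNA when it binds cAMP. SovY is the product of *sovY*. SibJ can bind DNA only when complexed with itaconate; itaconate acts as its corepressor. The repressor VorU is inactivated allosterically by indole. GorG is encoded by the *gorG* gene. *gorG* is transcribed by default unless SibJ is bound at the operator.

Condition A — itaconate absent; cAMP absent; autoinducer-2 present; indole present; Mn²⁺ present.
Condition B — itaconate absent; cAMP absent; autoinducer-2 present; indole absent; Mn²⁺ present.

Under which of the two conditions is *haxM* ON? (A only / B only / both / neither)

both

Condition A:
Itaconate is absent, so SibJ is inactive.
With no repressor bound, *gorG* is transcribed.
So GorG is produced and active.
cAMP is absent, so NolC is active.
Autoinducer-2 is present, so DovM is active.
With repressor NolC bound, *purT* is not transcribed.
So PurT is not produced.
Indole is present, so VorU is inactive.
Mn²⁺ is present, so JalB is active.
With repressor JalB bound, *sovY* is not transcribed.
So SovY is not produced.
No repressor is bound and GorG is active, so *haxM* is transcribed.
→ *haxM* is ON in A.
Condition B:
Itaconate is absent, so SibJ is inactive.
With no repressor bound, *gorG* is transcribed.
So GorG is produced and active.
cAMP is absent, so NolC is active.
Autoinducer-2 is present, so DovM is active.
With repressor NolC bound, *purT* is not transcribed.
So PurT is not produced.
Indole is absent, so VorU is active.
Mn²⁺ is present, so JalB is active.
With repressor VorU bound, *sovY* is not transcribed.
So SovY is not produced.
No repressor is bound and GorG is active, so *haxM* is transcribed.
→ *haxM* is ON in B.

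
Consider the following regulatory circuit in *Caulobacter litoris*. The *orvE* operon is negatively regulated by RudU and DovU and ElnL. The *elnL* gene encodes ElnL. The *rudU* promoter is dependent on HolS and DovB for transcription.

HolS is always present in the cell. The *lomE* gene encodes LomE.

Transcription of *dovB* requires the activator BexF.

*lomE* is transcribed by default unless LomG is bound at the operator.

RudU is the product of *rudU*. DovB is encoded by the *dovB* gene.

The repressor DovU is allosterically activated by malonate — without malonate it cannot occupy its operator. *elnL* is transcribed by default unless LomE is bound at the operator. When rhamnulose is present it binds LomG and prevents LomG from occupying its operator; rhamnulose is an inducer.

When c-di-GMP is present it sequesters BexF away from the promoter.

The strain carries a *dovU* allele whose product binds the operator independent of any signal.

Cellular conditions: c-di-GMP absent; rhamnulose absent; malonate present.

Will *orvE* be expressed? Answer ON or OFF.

HolS is produced constitutively and is active.
c-di-GMP is absent, so BexF is active.
No repressor is bound and BexF is active, so *dovB* is transcribed.
So DovB is produced and active.
No repressor is bound and HolS and DovB are active, so *rudU* is transcribed.
So RudU is produced and active.
DovU is constitutively active in this strain.
Rhamnulose is absent, so LomG is active.
With repressor LomG bound, *lomE* is not transcribed.
So LomE is not produced.
With no repressor bound, *elnL* is transcribed.
So ElnL is produced and active.
With repressor RudU bound, *orvE* is not transcribed.

OFF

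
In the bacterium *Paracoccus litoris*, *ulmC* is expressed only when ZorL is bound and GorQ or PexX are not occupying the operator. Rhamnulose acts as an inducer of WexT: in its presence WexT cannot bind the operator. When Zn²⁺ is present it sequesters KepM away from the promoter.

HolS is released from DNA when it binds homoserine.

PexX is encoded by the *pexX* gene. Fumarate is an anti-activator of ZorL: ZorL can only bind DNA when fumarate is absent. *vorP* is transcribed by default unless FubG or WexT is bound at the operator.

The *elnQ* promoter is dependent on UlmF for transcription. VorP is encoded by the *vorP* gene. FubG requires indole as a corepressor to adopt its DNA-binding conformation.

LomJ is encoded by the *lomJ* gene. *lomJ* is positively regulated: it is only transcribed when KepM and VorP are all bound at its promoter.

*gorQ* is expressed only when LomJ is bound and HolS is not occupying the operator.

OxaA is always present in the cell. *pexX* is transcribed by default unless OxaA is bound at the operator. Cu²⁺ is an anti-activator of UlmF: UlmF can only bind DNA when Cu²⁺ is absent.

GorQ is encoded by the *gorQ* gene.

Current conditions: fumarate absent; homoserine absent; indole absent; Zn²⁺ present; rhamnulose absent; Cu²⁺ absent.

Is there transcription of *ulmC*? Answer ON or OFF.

Homoserine is absent, so HolS is active.
Zn²⁺ is present, so KepM is inactive.
Indole is absent, so FubG is inactive.
Rhamnulose is absent, so WexT is active.
With repressor WexT bound, *vorP* is not transcribed.
So VorP is not produced.
Required activator KepM is absent, so *lomJ* is not transcribed.
So LomJ is not produced.
With repressor HolS bound, *gorQ* is not transcribed.
So GorQ is not produced.
OxaA is produced constitutively and is active.
With repressor OxaA bound, *pexX* is not transcribed.
So PexX is not produced.
Fumarate is absent, so ZorL is active.
No repressor is bound and ZorL is active, so *ulmC* is transcribed.

ON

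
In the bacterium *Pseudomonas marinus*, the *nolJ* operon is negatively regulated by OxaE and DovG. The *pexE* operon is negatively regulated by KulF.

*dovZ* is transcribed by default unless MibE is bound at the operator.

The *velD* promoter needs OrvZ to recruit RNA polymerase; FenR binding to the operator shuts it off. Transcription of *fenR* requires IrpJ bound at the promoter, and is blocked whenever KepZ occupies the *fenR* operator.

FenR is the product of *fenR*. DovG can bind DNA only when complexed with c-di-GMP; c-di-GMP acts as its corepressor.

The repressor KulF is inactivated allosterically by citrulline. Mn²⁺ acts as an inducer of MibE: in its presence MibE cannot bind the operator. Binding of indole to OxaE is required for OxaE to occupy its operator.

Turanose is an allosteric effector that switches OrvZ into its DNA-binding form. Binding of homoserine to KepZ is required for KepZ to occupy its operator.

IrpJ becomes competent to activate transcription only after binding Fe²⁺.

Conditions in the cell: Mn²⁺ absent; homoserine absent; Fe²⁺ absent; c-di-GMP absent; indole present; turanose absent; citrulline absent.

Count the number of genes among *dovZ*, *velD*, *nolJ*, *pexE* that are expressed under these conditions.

0

Mn²⁺ is absent, so MibE is active.
With repressor MibE bound, *dovZ* is not transcribed.
→ *dovZ* is OFF.
Homoserine is absent, so KepZ is inactive.
Fe²⁺ is absent, so IrpJ is inactive.
Required activator IrpJ is absent, so *fenR* is not transcribed.
So FenR is not produced.
Turanose is absent, so OrvZ is inactive.
Required activator OrvZ is absent, so *velD* is not transcribed.
→ *velD* is OFF.
Indole is present, so OxaE is active.
c-di-GMP is absent, so DovG is inactive.
With repressor OxaE bound, *nolJ* is not transcribed.
→ *nolJ* is OFF.
Citrulline is absent, so KulF is active.
With repressor KulF bound, *pexE* is not transcribed.
→ *pexE* is OFF.
0 of the 4 genes are transcribed.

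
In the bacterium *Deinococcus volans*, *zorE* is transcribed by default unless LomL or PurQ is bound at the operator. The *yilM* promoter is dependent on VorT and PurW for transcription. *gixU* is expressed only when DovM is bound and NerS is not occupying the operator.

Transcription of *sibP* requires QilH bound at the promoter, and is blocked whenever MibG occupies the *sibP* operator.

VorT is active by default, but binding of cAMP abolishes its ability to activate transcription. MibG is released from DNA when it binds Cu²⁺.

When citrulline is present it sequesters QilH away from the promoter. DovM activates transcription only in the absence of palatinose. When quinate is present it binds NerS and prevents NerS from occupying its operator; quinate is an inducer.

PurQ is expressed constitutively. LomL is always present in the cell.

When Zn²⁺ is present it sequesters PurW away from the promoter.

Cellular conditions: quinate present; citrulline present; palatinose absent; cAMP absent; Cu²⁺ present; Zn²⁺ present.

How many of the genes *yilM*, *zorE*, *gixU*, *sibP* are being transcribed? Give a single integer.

1

cAMP is absent, so VorT is active.
Zn²⁺ is present, so PurW is inactive.
Required activator PurW is absent, so *yilM* is not transcribed.
→ *yilM* is OFF.
LomL is produced constitutively and is active.
PurQ is produced constitutively and is active.
With repressor LomL bound, *zorE* is not transcribed.
→ *zorE* is OFF.
Quinate is present, so NerS is inactive.
Palatinose is absent, so DovM is active.
No repressor is bound and DovM is active, so *gixU* is transcribed.
→ *gixU* is ON.
Citrulline is present, so QilH is inactive.
Cu²⁺ is present, so MibG is inactive.
Required activator QilH is absent, so *sibP* is not transcribed.
→ *sibP* is OFF.
1 of the 4 genes is transcribed.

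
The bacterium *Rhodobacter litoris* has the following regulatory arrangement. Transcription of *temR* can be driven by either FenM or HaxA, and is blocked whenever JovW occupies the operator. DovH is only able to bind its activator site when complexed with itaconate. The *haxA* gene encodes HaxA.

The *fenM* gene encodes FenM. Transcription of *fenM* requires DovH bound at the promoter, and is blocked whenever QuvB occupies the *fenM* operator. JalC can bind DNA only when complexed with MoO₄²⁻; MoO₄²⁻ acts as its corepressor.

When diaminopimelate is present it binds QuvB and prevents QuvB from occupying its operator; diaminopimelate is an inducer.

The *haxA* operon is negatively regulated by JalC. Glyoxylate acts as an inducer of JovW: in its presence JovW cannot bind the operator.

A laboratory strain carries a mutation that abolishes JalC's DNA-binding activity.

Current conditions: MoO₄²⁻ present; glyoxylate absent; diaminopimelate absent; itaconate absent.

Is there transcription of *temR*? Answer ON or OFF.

Itaconate is absent, so DovH is inactive.
Diaminopimelate is absent, so QuvB is active.
With repressor QuvB bound, *fenM* is not transcribed.
So FenM is not produced.
JalC is non-functional in this strain, so it has no effect.
With no repressor bound, *haxA* is transcribed.
So HaxA is produced and active.
Glyoxylate is absent, so JovW is active.
With repressor JovW bound, *temR* is not transcribed.

OFF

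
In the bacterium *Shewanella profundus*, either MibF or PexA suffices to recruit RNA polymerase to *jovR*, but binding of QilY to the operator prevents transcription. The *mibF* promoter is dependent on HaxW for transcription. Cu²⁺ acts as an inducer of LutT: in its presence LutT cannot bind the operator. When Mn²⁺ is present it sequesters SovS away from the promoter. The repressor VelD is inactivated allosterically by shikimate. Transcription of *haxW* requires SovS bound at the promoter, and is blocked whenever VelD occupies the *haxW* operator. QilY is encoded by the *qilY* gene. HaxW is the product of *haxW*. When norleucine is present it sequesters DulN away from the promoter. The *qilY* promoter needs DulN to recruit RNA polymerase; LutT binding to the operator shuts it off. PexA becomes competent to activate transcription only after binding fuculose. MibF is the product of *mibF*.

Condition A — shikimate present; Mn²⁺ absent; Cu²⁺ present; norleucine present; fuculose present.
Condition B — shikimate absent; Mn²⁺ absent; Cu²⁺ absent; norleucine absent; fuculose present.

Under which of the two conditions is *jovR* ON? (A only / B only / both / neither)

Condition A:
Shikimate is present, so VelD is inactive.
Mn²⁺ is absent, so SovS is active.
No repressor is bound and SovS is active, so *haxW* is transcribed.
So HaxW is produced and active.
No repressor is bound and HaxW is active, so *mibF* is transcribed.
So MibF is produced and active.
Cu²⁺ is present, so LutT is inactive.
Norleucine is present, so DulN is inactive.
Required activator DulN is absent, so *qilY* is not transcribed.
So QilY is not produced.
Fuculose is present, so PexA is active.
Activator MibF is present, so *jovR* is transcribed.
→ *jovR* is ON in A.
Condition B:
Shikimate is absent, so VelD is active.
Mn²⁺ is absent, so SovS is active.
With repressor VelD bound, *haxW* is not transcribed.
So HaxW is not produced.
Required activator HaxW is absent, so *mibF* is not transcribed.
So MibF is not produced.
Cu²⁺ is absent, so LutT is active.
Norleucine is absent, so DulN is active.
With repressor LutT bound, *qilY* is not transcribed.
So QilY is not produced.
Fuculose is present, so PexA is active.
Activator PexA is present, so *jovR* is transcribed.
→ *jovR* is ON in B.

both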